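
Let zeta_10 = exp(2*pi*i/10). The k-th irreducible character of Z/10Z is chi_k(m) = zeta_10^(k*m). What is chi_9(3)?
chi_9(3) = zeta_10^27 = exp(-3*I*pi/5)

Explanation: chi_9(3) = zeta_10^(9*3) = zeta_10^27. Since zeta_10^10 = 1, this equals zeta_10^7 = exp(2*pi*i*7/10) = exp(-3*I*pi/5).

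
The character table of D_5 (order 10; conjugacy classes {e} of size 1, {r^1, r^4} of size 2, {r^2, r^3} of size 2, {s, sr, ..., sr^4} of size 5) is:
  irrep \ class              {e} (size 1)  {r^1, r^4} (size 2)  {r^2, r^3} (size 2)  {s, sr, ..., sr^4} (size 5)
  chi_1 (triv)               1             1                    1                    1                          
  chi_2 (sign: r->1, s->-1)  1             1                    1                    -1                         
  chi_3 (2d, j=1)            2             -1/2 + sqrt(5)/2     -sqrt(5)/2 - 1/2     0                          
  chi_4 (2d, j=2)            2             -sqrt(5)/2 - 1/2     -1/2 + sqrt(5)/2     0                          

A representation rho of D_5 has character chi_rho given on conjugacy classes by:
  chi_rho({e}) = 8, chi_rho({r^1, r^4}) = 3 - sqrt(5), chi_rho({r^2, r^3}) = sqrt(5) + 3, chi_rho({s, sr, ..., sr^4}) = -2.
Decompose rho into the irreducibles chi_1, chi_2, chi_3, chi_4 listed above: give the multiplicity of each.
Multiplicities: chi_1: 1, chi_2: 3, chi_3: 0, chi_4: 2.

Reasoning: Use <chi_rho, chi> = (1/|G|) sum_C |C| * chi_rho(C) * conj(chi(C)) with |G| = 10 for each irreducible chi in the table:
  <chi_rho, chi_1> = (1/10)[1*(8)*conj(1) + 2*(3 - sqrt(5))*conj(1) + 2*(sqrt(5) + 3)*conj(1) + 5*(-2)*conj(1)]
      = (1/10)[(8) + (6 - 2*sqrt(5)) + (2*sqrt(5) + 6) + (-10)] = 10/10 = 1
  <chi_rho, chi_2> = (1/10)[1*(8)*conj(1) + 2*(3 - sqrt(5))*conj(1) + 2*(sqrt(5) + 3)*conj(1) + 5*(-2)*conj(-1)]
      = (1/10)[(8) + (6 - 2*sqrt(5)) + (2*sqrt(5) + 6) + (10)] = 30/10 = 3
  <chi_rho, chi_3> = (1/10)[1*(8)*conj(2) + 2*(3 - sqrt(5))*conj(-1/2 + sqrt(5)/2) + 2*(sqrt(5) + 3)*conj(-sqrt(5)/2 - 1/2) + 5*(-2)*conj(0)]
      = (1/10)[(16) + (-8 + 4*sqrt(5)) + (-4*sqrt(5) - 8) + (0)] = 0/10 = 0
  <chi_rho, chi_4> = (1/10)[1*(8)*conj(2) + 2*(3 - sqrt(5))*conj(-sqrt(5)/2 - 1/2) + 2*(sqrt(5) + 3)*conj(-1/2 + sqrt(5)/2) + 5*(-2)*conj(0)]
      = (1/10)[(16) + (2 - 2*sqrt(5)) + (2 + 2*sqrt(5)) + (0)] = 20/10 = 2
Dimension check: dim(rho) = sum (mult * dim) = 1*1 + 3*1 + 0*2 + 2*2 = 8 = chi_rho(e) = 8.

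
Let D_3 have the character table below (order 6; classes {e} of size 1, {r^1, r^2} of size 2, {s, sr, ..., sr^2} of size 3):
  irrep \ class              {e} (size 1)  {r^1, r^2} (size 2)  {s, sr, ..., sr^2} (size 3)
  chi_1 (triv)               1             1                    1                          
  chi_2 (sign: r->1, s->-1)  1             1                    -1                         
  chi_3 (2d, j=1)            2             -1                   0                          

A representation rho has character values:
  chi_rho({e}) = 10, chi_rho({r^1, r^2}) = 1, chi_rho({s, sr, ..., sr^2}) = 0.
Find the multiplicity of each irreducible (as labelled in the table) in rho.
Multiplicities: chi_1: 2, chi_2: 2, chi_3: 3.

Justification: Use <chi_rho, chi> = (1/|G|) sum_C |C| * chi_rho(C) * conj(chi(C)) with |G| = 6 for each irreducible chi in the table:
  <chi_rho, chi_1> = (1/6)[1*(10)*conj(1) + 2*(1)*conj(1) + 3*(0)*conj(1)]
      = (1/6)[(10) + (2) + (0)] = 12/6 = 2
  <chi_rho, chi_2> = (1/6)[1*(10)*conj(1) + 2*(1)*conj(1) + 3*(0)*conj(-1)]
      = (1/6)[(10) + (2) + (0)] = 12/6 = 2
  <chi_rho, chi_3> = (1/6)[1*(10)*conj(2) + 2*(1)*conj(-1) + 3*(0)*conj(0)]
      = (1/6)[(20) + (-2) + (0)] = 18/6 = 3
Dimension check: dim(rho) = sum (mult * dim) = 2*1 + 2*1 + 3*2 = 10 = chi_rho(e) = 10.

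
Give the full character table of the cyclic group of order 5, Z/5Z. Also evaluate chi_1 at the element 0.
Character table of Z/5Z (irreps indexed chi_0,...,chi_4 with chi_k(m) = zeta_5^(k*m), zeta_5 = exp(2*pi*i/5)):
  irrep \ class  {0} (size 1)  {1} (size 1)    {2} (size 1)    {3} (size 1)    {4} (size 1)  
  chi_0          1             1               1               1               1             
  chi_1          1             exp(2*I*pi/5)   exp(4*I*pi/5)   exp(-4*I*pi/5)  exp(-2*I*pi/5)
  chi_2          1             exp(4*I*pi/5)   exp(-2*I*pi/5)  exp(2*I*pi/5)   exp(-4*I*pi/5)
  chi_3          1             exp(-4*I*pi/5)  exp(2*I*pi/5)   exp(-2*I*pi/5)  exp(4*I*pi/5) 
  chi_4          1             exp(-2*I*pi/5)  exp(-4*I*pi/5)  exp(4*I*pi/5)   exp(2*I*pi/5) 

Spot check: chi_1(0) = zeta_5^(1*0) = zeta_5^0 = 1.

Argument: Z/5Z is abelian, so all 5 irreducible complex representations are 1-dimensional. They are given by chi_k(m) = zeta_5^(k*m) for k = 0,...,4. Row orthogonality: sum_m chi_k(m) conj(chi_l(m)) = 5 * [k = l].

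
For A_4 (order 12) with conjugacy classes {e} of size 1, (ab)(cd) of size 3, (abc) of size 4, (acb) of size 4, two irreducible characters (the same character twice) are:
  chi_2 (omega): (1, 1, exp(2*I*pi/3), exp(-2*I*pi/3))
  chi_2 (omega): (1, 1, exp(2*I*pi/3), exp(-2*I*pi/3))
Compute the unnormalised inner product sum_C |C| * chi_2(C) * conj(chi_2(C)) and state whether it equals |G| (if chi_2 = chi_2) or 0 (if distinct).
Sum = 12 = |G| = 12; so <chi_2, chi_2> = 1 (norm-1 confirms irreducibility).

Reasoning: Compute term by term over conjugacy classes (|C| * chi_2(C) * conj(chi_2(C))):
  1*(1)*conj(1) + 3*(1)*conj(1) + 4*(exp(2*I*pi/3))*conj(exp(2*I*pi/3)) + 4*(exp(-2*I*pi/3))*conj(exp(-2*I*pi/3))
  = (1) + (3) + (4) + (4)
  = 12.
(Exp terms are combined using exp(i*s)*conj(exp(i*t)) = exp(i*(s-t)), and sums of them are collapsed using the identity that for every m > 1 the m distinct m-th roots of unity sum to 0, e.g. 1 + exp(2*I*pi/3) + exp(-2*I*pi/3) = 0.)
Dividing by |G| = 12 gives 12/12 = 1, matching the row-orthogonality relation <chi_2, chi_2> = [chi_2 = chi_2].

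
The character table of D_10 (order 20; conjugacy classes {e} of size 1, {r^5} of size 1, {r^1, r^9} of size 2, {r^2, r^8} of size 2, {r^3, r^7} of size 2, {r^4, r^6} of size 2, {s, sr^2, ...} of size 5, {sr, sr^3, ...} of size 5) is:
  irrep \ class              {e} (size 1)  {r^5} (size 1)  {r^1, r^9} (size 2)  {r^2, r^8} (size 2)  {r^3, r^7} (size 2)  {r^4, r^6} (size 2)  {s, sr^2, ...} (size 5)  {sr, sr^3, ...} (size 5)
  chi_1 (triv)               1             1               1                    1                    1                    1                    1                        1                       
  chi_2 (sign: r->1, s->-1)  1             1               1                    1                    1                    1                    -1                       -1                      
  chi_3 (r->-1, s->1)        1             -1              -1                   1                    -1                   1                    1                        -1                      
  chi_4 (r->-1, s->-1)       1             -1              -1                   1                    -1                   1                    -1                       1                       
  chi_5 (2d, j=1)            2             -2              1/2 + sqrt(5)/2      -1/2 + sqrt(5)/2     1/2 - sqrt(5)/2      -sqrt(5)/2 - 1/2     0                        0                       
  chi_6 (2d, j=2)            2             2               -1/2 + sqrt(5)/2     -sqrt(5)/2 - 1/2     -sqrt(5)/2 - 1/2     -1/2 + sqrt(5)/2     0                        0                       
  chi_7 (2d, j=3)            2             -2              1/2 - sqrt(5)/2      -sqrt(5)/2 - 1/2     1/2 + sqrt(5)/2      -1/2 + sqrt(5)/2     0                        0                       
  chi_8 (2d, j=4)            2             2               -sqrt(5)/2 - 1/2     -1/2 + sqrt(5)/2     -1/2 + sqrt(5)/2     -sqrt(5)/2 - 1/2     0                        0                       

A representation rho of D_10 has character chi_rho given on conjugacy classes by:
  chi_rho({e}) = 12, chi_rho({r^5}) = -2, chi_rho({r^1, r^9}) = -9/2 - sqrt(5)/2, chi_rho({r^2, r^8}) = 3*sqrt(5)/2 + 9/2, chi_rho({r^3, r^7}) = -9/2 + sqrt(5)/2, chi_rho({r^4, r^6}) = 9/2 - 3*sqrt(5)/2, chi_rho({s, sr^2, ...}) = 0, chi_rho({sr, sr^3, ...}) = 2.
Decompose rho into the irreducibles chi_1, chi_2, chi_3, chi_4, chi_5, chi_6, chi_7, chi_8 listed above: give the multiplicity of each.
Multiplicities: chi_1: 1, chi_2: 0, chi_3: 2, chi_4: 3, chi_5: 1, chi_6: 0, chi_7: 0, chi_8: 2.

Why: Use <chi_rho, chi> = (1/|G|) sum_C |C| * chi_rho(C) * conj(chi(C)) with |G| = 20 for each irreducible chi in the table:
  <chi_rho, chi_1> = (1/20)[1*(12)*conj(1) + 1*(-2)*conj(1) + 2*(-9/2 - sqrt(5)/2)*conj(1) + 2*(3*sqrt(5)/2 + 9/2)*conj(1) + 2*(-9/2 + sqrt(5)/2)*conj(1) + 2*(9/2 - 3*sqrt(5)/2)*conj(1) + 5*(0)*conj(1) + 5*(2)*conj(1)]
      = (1/20)[(12) + (-2) + (-9 - sqrt(5)) + (3*sqrt(5) + 9) + (-9 + sqrt(5)) + (9 - 3*sqrt(5)) + (0) + (10)] = 20/20 = 1
  <chi_rho, chi_2> = (1/20)[1*(12)*conj(1) + 1*(-2)*conj(1) + 2*(-9/2 - sqrt(5)/2)*conj(1) + 2*(3*sqrt(5)/2 + 9/2)*conj(1) + 2*(-9/2 + sqrt(5)/2)*conj(1) + 2*(9/2 - 3*sqrt(5)/2)*conj(1) + 5*(0)*conj(-1) + 5*(2)*conj(-1)]
      = (1/20)[(12) + (-2) + (-9 - sqrt(5)) + (3*sqrt(5) + 9) + (-9 + sqrt(5)) + (9 - 3*sqrt(5)) + (0) + (-10)] = 0/20 = 0
  <chi_rho, chi_3> = (1/20)[1*(12)*conj(1) + 1*(-2)*conj(-1) + 2*(-9/2 - sqrt(5)/2)*conj(-1) + 2*(3*sqrt(5)/2 + 9/2)*conj(1) + 2*(-9/2 + sqrt(5)/2)*conj(-1) + 2*(9/2 - 3*sqrt(5)/2)*conj(1) + 5*(0)*conj(1) + 5*(2)*conj(-1)]
      = (1/20)[(12) + (2) + (sqrt(5) + 9) + (3*sqrt(5) + 9) + (9 - sqrt(5)) + (9 - 3*sqrt(5)) + (0) + (-10)] = 40/20 = 2
  <chi_rho, chi_4> = (1/20)[1*(12)*conj(1) + 1*(-2)*conj(-1) + 2*(-9/2 - sqrt(5)/2)*conj(-1) + 2*(3*sqrt(5)/2 + 9/2)*conj(1) + 2*(-9/2 + sqrt(5)/2)*conj(-1) + 2*(9/2 - 3*sqrt(5)/2)*conj(1) + 5*(0)*conj(-1) + 5*(2)*conj(1)]
      = (1/20)[(12) + (2) + (sqrt(5) + 9) + (3*sqrt(5) + 9) + (9 - sqrt(5)) + (9 - 3*sqrt(5)) + (0) + (10)] = 60/20 = 3
  <chi_rho, chi_5> = (1/20)[1*(12)*conj(2) + 1*(-2)*conj(-2) + 2*(-9/2 - sqrt(5)/2)*conj(1/2 + sqrt(5)/2) + 2*(3*sqrt(5)/2 + 9/2)*conj(-1/2 + sqrt(5)/2) + 2*(-9/2 + sqrt(5)/2)*conj(1/2 - sqrt(5)/2) + 2*(9/2 - 3*sqrt(5)/2)*conj(-sqrt(5)/2 - 1/2) + 5*(0)*conj(0) + 5*(2)*conj(0)]
      = (1/20)[(24) + (4) + (-5*sqrt(5) - 7) + (3 + 3*sqrt(5)) + (-7 + 5*sqrt(5)) + (3 - 3*sqrt(5)) + (0) + (0)] = 20/20 = 1
  <chi_rho, chi_6> = (1/20)[1*(12)*conj(2) + 1*(-2)*conj(2) + 2*(-9/2 - sqrt(5)/2)*conj(-1/2 + sqrt(5)/2) + 2*(3*sqrt(5)/2 + 9/2)*conj(-sqrt(5)/2 - 1/2) + 2*(-9/2 + sqrt(5)/2)*conj(-sqrt(5)/2 - 1/2) + 2*(9/2 - 3*sqrt(5)/2)*conj(-1/2 + sqrt(5)/2) + 5*(0)*conj(0) + 5*(2)*conj(0)]
      = (1/20)[(24) + (-4) + (2 - 4*sqrt(5)) + (-6*sqrt(5) - 12) + (2 + 4*sqrt(5)) + (-12 + 6*sqrt(5)) + (0) + (0)] = 0/20 = 0
  <chi_rho, chi_7> = (1/20)[1*(12)*conj(2) + 1*(-2)*conj(-2) + 2*(-9/2 - sqrt(5)/2)*conj(1/2 - sqrt(5)/2) + 2*(3*sqrt(5)/2 + 9/2)*conj(-sqrt(5)/2 - 1/2) + 2*(-9/2 + sqrt(5)/2)*conj(1/2 + sqrt(5)/2) + 2*(9/2 - 3*sqrt(5)/2)*conj(-1/2 + sqrt(5)/2) + 5*(0)*conj(0) + 5*(2)*conj(0)]
      = (1/20)[(24) + (4) + (-2 + 4*sqrt(5)) + (-6*sqrt(5) - 12) + (-4*sqrt(5) - 2) + (-12 + 6*sqrt(5)) + (0) + (0)] = 0/20 = 0
  <chi_rho, chi_8> = (1/20)[1*(12)*conj(2) + 1*(-2)*conj(2) + 2*(-9/2 - sqrt(5)/2)*conj(-sqrt(5)/2 - 1/2) + 2*(3*sqrt(5)/2 + 9/2)*conj(-1/2 + sqrt(5)/2) + 2*(-9/2 + sqrt(5)/2)*conj(-1/2 + sqrt(5)/2) + 2*(9/2 - 3*sqrt(5)/2)*conj(-sqrt(5)/2 - 1/2) + 5*(0)*conj(0) + 5*(2)*conj(0)]
      = (1/20)[(24) + (-4) + (7 + 5*sqrt(5)) + (3 + 3*sqrt(5)) + (7 - 5*sqrt(5)) + (3 - 3*sqrt(5)) + (0) + (0)] = 40/20 = 2
Dimension check: dim(rho) = sum (mult * dim) = 1*1 + 0*1 + 2*1 + 3*1 + 1*2 + 0*2 + 0*2 + 2*2 = 12 = chi_rho(e) = 12.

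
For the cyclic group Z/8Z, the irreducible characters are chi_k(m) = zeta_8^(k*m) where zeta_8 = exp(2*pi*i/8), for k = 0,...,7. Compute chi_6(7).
chi_6(7) = zeta_8^42 = I

Solution. chi_6(7) = zeta_8^(6*7) = zeta_8^42. Since zeta_8^8 = 1, this equals zeta_8^2 = exp(2*pi*i*2/8) = I.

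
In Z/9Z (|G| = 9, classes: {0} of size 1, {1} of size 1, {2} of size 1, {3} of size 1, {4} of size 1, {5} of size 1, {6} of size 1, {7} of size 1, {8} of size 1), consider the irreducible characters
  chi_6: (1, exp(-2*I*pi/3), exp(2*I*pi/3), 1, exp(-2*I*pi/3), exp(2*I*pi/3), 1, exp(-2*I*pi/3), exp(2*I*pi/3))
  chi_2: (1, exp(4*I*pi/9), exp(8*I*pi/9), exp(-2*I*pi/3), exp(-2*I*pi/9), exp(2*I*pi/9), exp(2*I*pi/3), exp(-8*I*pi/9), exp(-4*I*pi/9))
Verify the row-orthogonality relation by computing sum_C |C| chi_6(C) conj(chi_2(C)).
Sum = 0; so <chi_6, chi_2> = 0 (distinct irreducibles are orthogonal).

Derivation: Compute term by term over conjugacy classes (|C| * chi_6(C) * conj(chi_2(C))):
  1*(1)*conj(1) + 1*(exp(-2*I*pi/3))*conj(exp(4*I*pi/9)) + 1*(exp(2*I*pi/3))*conj(exp(8*I*pi/9)) + 1*(1)*conj(exp(-2*I*pi/3)) + 1*(exp(-2*I*pi/3))*conj(exp(-2*I*pi/9)) + 1*(exp(2*I*pi/3))*conj(exp(2*I*pi/9)) + 1*(1)*conj(exp(2*I*pi/3)) + 1*(exp(-2*I*pi/3))*conj(exp(-8*I*pi/9)) + 1*(exp(2*I*pi/3))*conj(exp(-4*I*pi/9))
  = (1) + (exp(8*I*pi/9)) + (exp(-2*I*pi/9)) + (exp(2*I*pi/3)) + (exp(-4*I*pi/9)) + (exp(4*I*pi/9)) + (exp(-2*I*pi/3)) + (exp(2*I*pi/9)) + (exp(-8*I*pi/9))
  = 0.
(Exp terms are combined using exp(i*s)*conj(exp(i*t)) = exp(i*(s-t)), and sums of them are collapsed using the identity that for every m > 1 the m distinct m-th roots of unity sum to 0, e.g. 1 + exp(2*I*pi/3) + exp(-2*I*pi/3) = 0.)
Dividing by |G| = 9 gives 0/9 = 0, matching the row-orthogonality relation <chi_6, chi_2> = [chi_6 = chi_2].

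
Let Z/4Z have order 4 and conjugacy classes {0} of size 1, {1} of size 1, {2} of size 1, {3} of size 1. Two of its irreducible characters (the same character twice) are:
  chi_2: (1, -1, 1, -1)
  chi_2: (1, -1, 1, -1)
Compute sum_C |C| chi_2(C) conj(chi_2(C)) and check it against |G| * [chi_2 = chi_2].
Sum = 4 = |G| = 4; so <chi_2, chi_2> = 1 (norm-1 confirms irreducibility).

Argument: Compute term by term over conjugacy classes (|C| * chi_2(C) * conj(chi_2(C))):
  1*(1)*conj(1) + 1*(-1)*conj(-1) + 1*(1)*conj(1) + 1*(-1)*conj(-1)
  = (1) + (1) + (1) + (1)
  = 4.
(Exp terms are combined using exp(i*s)*conj(exp(i*t)) = exp(i*(s-t)), and sums of them are collapsed using the identity that for every m > 1 the m distinct m-th roots of unity sum to 0, e.g. 1 + exp(2*I*pi/3) + exp(-2*I*pi/3) = 0.)
Dividing by |G| = 4 gives 4/4 = 1, matching the row-orthogonality relation <chi_2, chi_2> = [chi_2 = chi_2].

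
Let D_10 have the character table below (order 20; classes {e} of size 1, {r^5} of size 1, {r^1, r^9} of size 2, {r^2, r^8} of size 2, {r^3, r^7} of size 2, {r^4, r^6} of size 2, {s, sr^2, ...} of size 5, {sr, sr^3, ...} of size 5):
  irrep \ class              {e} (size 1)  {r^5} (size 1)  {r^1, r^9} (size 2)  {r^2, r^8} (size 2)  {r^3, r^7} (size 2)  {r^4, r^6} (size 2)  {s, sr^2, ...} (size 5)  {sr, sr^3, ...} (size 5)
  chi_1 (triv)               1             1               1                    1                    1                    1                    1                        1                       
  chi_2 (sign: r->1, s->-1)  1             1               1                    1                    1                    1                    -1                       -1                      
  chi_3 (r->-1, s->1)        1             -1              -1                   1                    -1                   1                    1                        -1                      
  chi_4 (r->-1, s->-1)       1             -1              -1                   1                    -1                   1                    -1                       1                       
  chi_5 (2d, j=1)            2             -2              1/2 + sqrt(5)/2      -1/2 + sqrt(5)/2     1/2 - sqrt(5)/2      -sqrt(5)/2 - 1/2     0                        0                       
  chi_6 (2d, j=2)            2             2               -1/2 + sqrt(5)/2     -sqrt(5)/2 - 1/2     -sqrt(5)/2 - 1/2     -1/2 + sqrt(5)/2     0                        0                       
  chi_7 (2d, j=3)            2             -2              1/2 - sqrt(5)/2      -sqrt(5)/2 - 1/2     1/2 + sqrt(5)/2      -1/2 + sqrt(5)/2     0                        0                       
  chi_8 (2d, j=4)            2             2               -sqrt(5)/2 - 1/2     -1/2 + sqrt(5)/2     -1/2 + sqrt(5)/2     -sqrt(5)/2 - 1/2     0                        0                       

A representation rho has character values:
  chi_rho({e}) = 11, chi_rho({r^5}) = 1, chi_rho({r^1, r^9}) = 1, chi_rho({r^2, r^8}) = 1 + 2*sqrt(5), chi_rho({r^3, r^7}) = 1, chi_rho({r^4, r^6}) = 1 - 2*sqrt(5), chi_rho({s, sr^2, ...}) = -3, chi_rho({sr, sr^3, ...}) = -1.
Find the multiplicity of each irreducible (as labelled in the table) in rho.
Multiplicities: chi_1: 0, chi_2: 2, chi_3: 0, chi_4: 1, chi_5: 2, chi_6: 0, chi_7: 0, chi_8: 2.

Working: Use <chi_rho, chi> = (1/|G|) sum_C |C| * chi_rho(C) * conj(chi(C)) with |G| = 20 for each irreducible chi in the table:
  <chi_rho, chi_1> = (1/20)[1*(11)*conj(1) + 1*(1)*conj(1) + 2*(1)*conj(1) + 2*(1 + 2*sqrt(5))*conj(1) + 2*(1)*conj(1) + 2*(1 - 2*sqrt(5))*conj(1) + 5*(-3)*conj(1) + 5*(-1)*conj(1)]
      = (1/20)[(11) + (1) + (2) + (2 + 4*sqrt(5)) + (2) + (2 - 4*sqrt(5)) + (-15) + (-5)] = 0/20 = 0
  <chi_rho, chi_2> = (1/20)[1*(11)*conj(1) + 1*(1)*conj(1) + 2*(1)*conj(1) + 2*(1 + 2*sqrt(5))*conj(1) + 2*(1)*conj(1) + 2*(1 - 2*sqrt(5))*conj(1) + 5*(-3)*conj(-1) + 5*(-1)*conj(-1)]
      = (1/20)[(11) + (1) + (2) + (2 + 4*sqrt(5)) + (2) + (2 - 4*sqrt(5)) + (15) + (5)] = 40/20 = 2
  <chi_rho, chi_3> = (1/20)[1*(11)*conj(1) + 1*(1)*conj(-1) + 2*(1)*conj(-1) + 2*(1 + 2*sqrt(5))*conj(1) + 2*(1)*conj(-1) + 2*(1 - 2*sqrt(5))*conj(1) + 5*(-3)*conj(1) + 5*(-1)*conj(-1)]
      = (1/20)[(11) + (-1) + (-2) + (2 + 4*sqrt(5)) + (-2) + (2 - 4*sqrt(5)) + (-15) + (5)] = 0/20 = 0
  <chi_rho, chi_4> = (1/20)[1*(11)*conj(1) + 1*(1)*conj(-1) + 2*(1)*conj(-1) + 2*(1 + 2*sqrt(5))*conj(1) + 2*(1)*conj(-1) + 2*(1 - 2*sqrt(5))*conj(1) + 5*(-3)*conj(-1) + 5*(-1)*conj(1)]
      = (1/20)[(11) + (-1) + (-2) + (2 + 4*sqrt(5)) + (-2) + (2 - 4*sqrt(5)) + (15) + (-5)] = 20/20 = 1
  <chi_rho, chi_5> = (1/20)[1*(11)*conj(2) + 1*(1)*conj(-2) + 2*(1)*conj(1/2 + sqrt(5)/2) + 2*(1 + 2*sqrt(5))*conj(-1/2 + sqrt(5)/2) + 2*(1)*conj(1/2 - sqrt(5)/2) + 2*(1 - 2*sqrt(5))*conj(-sqrt(5)/2 - 1/2) + 5*(-3)*conj(0) + 5*(-1)*conj(0)]
      = (1/20)[(22) + (-2) + (1 + sqrt(5)) + (9 - sqrt(5)) + (1 - sqrt(5)) + (sqrt(5) + 9) + (0) + (0)] = 40/20 = 2
  <chi_rho, chi_6> = (1/20)[1*(11)*conj(2) + 1*(1)*conj(2) + 2*(1)*conj(-1/2 + sqrt(5)/2) + 2*(1 + 2*sqrt(5))*conj(-sqrt(5)/2 - 1/2) + 2*(1)*conj(-sqrt(5)/2 - 1/2) + 2*(1 - 2*sqrt(5))*conj(-1/2 + sqrt(5)/2) + 5*(-3)*conj(0) + 5*(-1)*conj(0)]
      = (1/20)[(22) + (2) + (-1 + sqrt(5)) + (-11 - 3*sqrt(5)) + (-sqrt(5) - 1) + (-11 + 3*sqrt(5)) + (0) + (0)] = 0/20 = 0
  <chi_rho, chi_7> = (1/20)[1*(11)*conj(2) + 1*(1)*conj(-2) + 2*(1)*conj(1/2 - sqrt(5)/2) + 2*(1 + 2*sqrt(5))*conj(-sqrt(5)/2 - 1/2) + 2*(1)*conj(1/2 + sqrt(5)/2) + 2*(1 - 2*sqrt(5))*conj(-1/2 + sqrt(5)/2) + 5*(-3)*conj(0) + 5*(-1)*conj(0)]
      = (1/20)[(22) + (-2) + (1 - sqrt(5)) + (-11 - 3*sqrt(5)) + (1 + sqrt(5)) + (-11 + 3*sqrt(5)) + (0) + (0)] = 0/20 = 0
  <chi_rho, chi_8> = (1/20)[1*(11)*conj(2) + 1*(1)*conj(2) + 2*(1)*conj(-sqrt(5)/2 - 1/2) + 2*(1 + 2*sqrt(5))*conj(-1/2 + sqrt(5)/2) + 2*(1)*conj(-1/2 + sqrt(5)/2) + 2*(1 - 2*sqrt(5))*conj(-sqrt(5)/2 - 1/2) + 5*(-3)*conj(0) + 5*(-1)*conj(0)]
      = (1/20)[(22) + (2) + (-sqrt(5) - 1) + (9 - sqrt(5)) + (-1 + sqrt(5)) + (sqrt(5) + 9) + (0) + (0)] = 40/20 = 2
Dimension check: dim(rho) = sum (mult * dim) = 0*1 + 2*1 + 0*1 + 1*1 + 2*2 + 0*2 + 0*2 + 2*2 = 11 = chi_rho(e) = 11.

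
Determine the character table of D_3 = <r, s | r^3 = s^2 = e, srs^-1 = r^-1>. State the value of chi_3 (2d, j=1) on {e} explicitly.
Conjugacy classes: {e} of size 1, {r^1, r^2} of size 2, {s, sr, ..., sr^2} of size 3.
Character table:
  irrep \ class              {e} (size 1)  {r^1, r^2} (size 2)  {s, sr, ..., sr^2} (size 3)
  chi_1 (triv)               1             1                    1                          
  chi_2 (sign: r->1, s->-1)  1             1                    -1                         
  chi_3 (2d, j=1)            2             -1                   0                          

Spot check: chi_3 (2d, j=1) on {e} = 2.

Argument: D_3 has order 2*3 = 6 with 3 conjugacy classes, hence 3 irreducibles. Sum of squared dims 1 + 1 + 4 = 6 = |G|. Linear characters come from the abelianisation; the 2-dimensional irreps have character r^k -> 2*cos(2*pi*j*k/3), reflections -> 0.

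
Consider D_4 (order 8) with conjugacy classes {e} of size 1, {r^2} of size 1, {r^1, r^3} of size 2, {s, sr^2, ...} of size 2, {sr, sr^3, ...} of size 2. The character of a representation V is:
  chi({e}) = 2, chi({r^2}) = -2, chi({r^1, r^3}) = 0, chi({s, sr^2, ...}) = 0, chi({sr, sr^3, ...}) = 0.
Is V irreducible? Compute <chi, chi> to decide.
Irreducible: <chi, chi> = 1.

Argument: <chi, chi> = (1/|G|) sum_C |C| * |chi(C)|^2 = (1/8)[1*|2|^2 + 1*|-2|^2 + 2*|0|^2 + 2*|0|^2 + 2*|0|^2]
  = (1/8)[(4) + (4) + (0) + (0) + (0)] = 8/8 = 1.
A character is irreducible iff <chi, chi> = 1, so this representation is irreducible.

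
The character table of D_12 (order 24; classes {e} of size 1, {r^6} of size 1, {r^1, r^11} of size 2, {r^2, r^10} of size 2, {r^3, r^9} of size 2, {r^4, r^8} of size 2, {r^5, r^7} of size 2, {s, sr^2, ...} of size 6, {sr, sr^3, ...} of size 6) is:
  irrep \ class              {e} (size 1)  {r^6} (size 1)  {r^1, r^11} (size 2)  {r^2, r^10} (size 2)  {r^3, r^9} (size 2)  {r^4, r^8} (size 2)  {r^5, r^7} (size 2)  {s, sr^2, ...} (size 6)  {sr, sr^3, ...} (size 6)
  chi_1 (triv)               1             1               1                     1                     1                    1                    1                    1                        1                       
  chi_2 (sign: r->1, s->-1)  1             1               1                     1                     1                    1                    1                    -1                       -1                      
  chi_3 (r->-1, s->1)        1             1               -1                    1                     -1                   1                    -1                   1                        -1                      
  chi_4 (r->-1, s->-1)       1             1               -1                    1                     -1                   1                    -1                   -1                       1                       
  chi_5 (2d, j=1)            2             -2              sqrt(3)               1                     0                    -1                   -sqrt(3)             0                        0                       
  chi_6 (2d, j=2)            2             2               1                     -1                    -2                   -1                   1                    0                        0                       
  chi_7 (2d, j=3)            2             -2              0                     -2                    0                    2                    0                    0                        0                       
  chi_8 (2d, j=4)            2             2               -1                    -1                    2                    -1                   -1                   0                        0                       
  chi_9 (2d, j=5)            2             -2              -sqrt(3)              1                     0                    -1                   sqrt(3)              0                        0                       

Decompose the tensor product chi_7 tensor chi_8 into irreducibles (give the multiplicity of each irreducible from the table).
chi_7 tensor chi_8 = chi_5 + chi_9 (all other irreducibles have multiplicity 0).

Reasoning: The character of a tensor product is the pointwise product (chi_7 * chi_8)(C) = chi_7(C) * chi_8(C):
  {e}: (2)*(2), {r^6}: (-2)*(2), {r^1, r^11}: (0)*(-1), {r^2, r^10}: (-2)*(-1), {r^3, r^9}: (0)*(2), {r^4, r^8}: (2)*(-1), {r^5, r^7}: (0)*(-1), {s, sr^2, ...}: (0)*(0), {sr, sr^3, ...}: (0)*(0)
so (chi_7 * chi_8) takes values
  {e} -> 4, {r^6} -> -4, {r^1, r^11} -> 0, {r^2, r^10} -> 2, {r^3, r^9} -> 0, {r^4, r^8} -> -2, {r^5, r^7} -> 0, {s, sr^2, ...} -> 0, {sr, sr^3, ...} -> 0.
Now take the inner product of this character with each irreducible chi from the table, <chi_7*chi_8, chi> = (1/24) sum_C |C| (chi_7*chi_8)(C) conj(chi(C)):
  <chi_7*chi_8, chi_1> = (1/24)[1*(4)*conj(1) + 1*(-4)*conj(1) + 2*(0)*conj(1) + 2*(2)*conj(1) + 2*(0)*conj(1) + 2*(-2)*conj(1) + 2*(0)*conj(1) + 6*(0)*conj(1) + 6*(0)*conj(1)]
      = (1/24)[(4) + (-4) + (0) + (4) + (0) + (-4) + (0) + (0) + (0)] = 0/24 = 0
  <chi_7*chi_8, chi_2> = (1/24)[1*(4)*conj(1) + 1*(-4)*conj(1) + 2*(0)*conj(1) + 2*(2)*conj(1) + 2*(0)*conj(1) + 2*(-2)*conj(1) + 2*(0)*conj(1) + 6*(0)*conj(-1) + 6*(0)*conj(-1)]
      = (1/24)[(4) + (-4) + (0) + (4) + (0) + (-4) + (0) + (0) + (0)] = 0/24 = 0
  <chi_7*chi_8, chi_3> = (1/24)[1*(4)*conj(1) + 1*(-4)*conj(1) + 2*(0)*conj(-1) + 2*(2)*conj(1) + 2*(0)*conj(-1) + 2*(-2)*conj(1) + 2*(0)*conj(-1) + 6*(0)*conj(1) + 6*(0)*conj(-1)]
      = (1/24)[(4) + (-4) + (0) + (4) + (0) + (-4) + (0) + (0) + (0)] = 0/24 = 0
  <chi_7*chi_8, chi_4> = (1/24)[1*(4)*conj(1) + 1*(-4)*conj(1) + 2*(0)*conj(-1) + 2*(2)*conj(1) + 2*(0)*conj(-1) + 2*(-2)*conj(1) + 2*(0)*conj(-1) + 6*(0)*conj(-1) + 6*(0)*conj(1)]
      = (1/24)[(4) + (-4) + (0) + (4) + (0) + (-4) + (0) + (0) + (0)] = 0/24 = 0
  <chi_7*chi_8, chi_5> = (1/24)[1*(4)*conj(2) + 1*(-4)*conj(-2) + 2*(0)*conj(sqrt(3)) + 2*(2)*conj(1) + 2*(0)*conj(0) + 2*(-2)*conj(-1) + 2*(0)*conj(-sqrt(3)) + 6*(0)*conj(0) + 6*(0)*conj(0)]
      = (1/24)[(8) + (8) + (0) + (4) + (0) + (4) + (0) + (0) + (0)] = 24/24 = 1
  <chi_7*chi_8, chi_6> = (1/24)[1*(4)*conj(2) + 1*(-4)*conj(2) + 2*(0)*conj(1) + 2*(2)*conj(-1) + 2*(0)*conj(-2) + 2*(-2)*conj(-1) + 2*(0)*conj(1) + 6*(0)*conj(0) + 6*(0)*conj(0)]
      = (1/24)[(8) + (-8) + (0) + (-4) + (0) + (4) + (0) + (0) + (0)] = 0/24 = 0
  <chi_7*chi_8, chi_7> = (1/24)[1*(4)*conj(2) + 1*(-4)*conj(-2) + 2*(0)*conj(0) + 2*(2)*conj(-2) + 2*(0)*conj(0) + 2*(-2)*conj(2) + 2*(0)*conj(0) + 6*(0)*conj(0) + 6*(0)*conj(0)]
      = (1/24)[(8) + (8) + (0) + (-8) + (0) + (-8) + (0) + (0) + (0)] = 0/24 = 0
  <chi_7*chi_8, chi_8> = (1/24)[1*(4)*conj(2) + 1*(-4)*conj(2) + 2*(0)*conj(-1) + 2*(2)*conj(-1) + 2*(0)*conj(2) + 2*(-2)*conj(-1) + 2*(0)*conj(-1) + 6*(0)*conj(0) + 6*(0)*conj(0)]
      = (1/24)[(8) + (-8) + (0) + (-4) + (0) + (4) + (0) + (0) + (0)] = 0/24 = 0
  <chi_7*chi_8, chi_9> = (1/24)[1*(4)*conj(2) + 1*(-4)*conj(-2) + 2*(0)*conj(-sqrt(3)) + 2*(2)*conj(1) + 2*(0)*conj(0) + 2*(-2)*conj(-1) + 2*(0)*conj(sqrt(3)) + 6*(0)*conj(0) + 6*(0)*conj(0)]
      = (1/24)[(8) + (8) + (0) + (4) + (0) + (4) + (0) + (0) + (0)] = 24/24 = 1
Hence the multiplicities are chi_5: 1, chi_9: 1. Dimension check: dim(chi_7)*dim(chi_8) = 2*2 = 4 and sum (mult * dim) = 1*2 + 1*2 = 4.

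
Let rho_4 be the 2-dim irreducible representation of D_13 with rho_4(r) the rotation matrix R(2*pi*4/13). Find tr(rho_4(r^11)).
chi_{rho_4}(r^11) = 2*cos(2*pi*4*11/13) = -2*cos(3*pi/13)

Argument: rho_4(r^11) is rotation by angle 2*pi*4*11/13, whose trace is 2*cos(2*pi*4*11/13) = -2*cos(3*pi/13).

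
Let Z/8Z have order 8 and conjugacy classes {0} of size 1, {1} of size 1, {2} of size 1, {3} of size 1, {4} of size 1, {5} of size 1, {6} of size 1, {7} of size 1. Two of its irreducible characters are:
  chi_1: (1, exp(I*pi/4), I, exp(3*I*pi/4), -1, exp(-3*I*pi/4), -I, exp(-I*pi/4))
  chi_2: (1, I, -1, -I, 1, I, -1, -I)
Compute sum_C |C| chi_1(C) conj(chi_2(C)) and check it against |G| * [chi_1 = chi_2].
Sum = 0; so <chi_1, chi_2> = 0 (distinct irreducibles are orthogonal).

Argument: Compute term by term over conjugacy classes (|C| * chi_1(C) * conj(chi_2(C))):
  1*(1)*conj(1) + 1*(exp(I*pi/4))*conj(I) + 1*(I)*conj(-1) + 1*(exp(3*I*pi/4))*conj(-I) + 1*(-1)*conj(1) + 1*(exp(-3*I*pi/4))*conj(I) + 1*(-I)*conj(-1) + 1*(exp(-I*pi/4))*conj(-I)
  = (1) + (-exp(3*I*pi/4)) + (-I) + (exp(-3*I*pi/4)) + (-1) + (-exp(-I*pi/4)) + (I) + (exp(I*pi/4))
  = 0.
(Exp terms are combined using exp(i*s)*conj(exp(i*t)) = exp(i*(s-t)), and sums of them are collapsed using the identity that for every m > 1 the m distinct m-th roots of unity sum to 0, e.g. 1 + exp(2*I*pi/3) + exp(-2*I*pi/3) = 0.)
Dividing by |G| = 8 gives 0/8 = 0, matching the row-orthogonality relation <chi_1, chi_2> = [chi_1 = chi_2].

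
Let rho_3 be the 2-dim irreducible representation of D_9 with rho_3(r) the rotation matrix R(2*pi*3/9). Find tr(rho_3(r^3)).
chi_{rho_3}(r^3) = 2*cos(2*pi*3*3/9) = 2

Explanation: rho_3(r^3) is rotation by angle 2*pi*3*3/9, whose trace is 2*cos(2*pi*3*3/9) = 2.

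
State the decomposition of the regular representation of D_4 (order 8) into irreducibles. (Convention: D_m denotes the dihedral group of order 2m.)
Each irreducible V_i of dimension d_i appears with multiplicity d_i, i.e. rho_reg = (direct sum over all irreducibles V_i) d_i V_i. The irreducible dimensions for D_4 are 1, 1, 1, 1, 2: 4 irreducibles of dimension 1, each with multiplicity 1; 1 irreducible of dimension 2, with multiplicity 2. Total dimension 4*1*1 + 1*2*2 = 8 = |G|.

Derivation: General theorem: in the regular representation of a finite group G, each irreducible appears with multiplicity equal to its dimension. Check: dim(rho_reg) = sum d_i^2 = 1 + 1 + 1 + 1 + 4 = 8 = |G|.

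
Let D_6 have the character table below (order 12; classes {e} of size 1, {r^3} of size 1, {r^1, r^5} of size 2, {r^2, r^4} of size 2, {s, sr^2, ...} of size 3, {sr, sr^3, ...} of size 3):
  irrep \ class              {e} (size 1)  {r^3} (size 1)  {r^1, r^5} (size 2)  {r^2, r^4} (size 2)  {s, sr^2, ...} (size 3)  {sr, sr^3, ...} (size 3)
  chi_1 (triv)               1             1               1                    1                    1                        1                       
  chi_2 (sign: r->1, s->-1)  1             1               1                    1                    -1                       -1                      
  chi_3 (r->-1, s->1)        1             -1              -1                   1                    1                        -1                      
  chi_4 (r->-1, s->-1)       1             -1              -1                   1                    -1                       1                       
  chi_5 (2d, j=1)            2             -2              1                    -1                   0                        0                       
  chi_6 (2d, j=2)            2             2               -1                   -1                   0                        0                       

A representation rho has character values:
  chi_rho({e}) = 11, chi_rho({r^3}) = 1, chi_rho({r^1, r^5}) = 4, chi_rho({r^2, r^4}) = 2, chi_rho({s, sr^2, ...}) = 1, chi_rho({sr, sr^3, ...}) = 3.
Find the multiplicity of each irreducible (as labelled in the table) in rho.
Multiplicities: chi_1: 3, chi_2: 1, chi_3: 0, chi_4: 1, chi_5: 2, chi_6: 1.

Argument: Use <chi_rho, chi> = (1/|G|) sum_C |C| * chi_rho(C) * conj(chi(C)) with |G| = 12 for each irreducible chi in the table:
  <chi_rho, chi_1> = (1/12)[1*(11)*conj(1) + 1*(1)*conj(1) + 2*(4)*conj(1) + 2*(2)*conj(1) + 3*(1)*conj(1) + 3*(3)*conj(1)]
      = (1/12)[(11) + (1) + (8) + (4) + (3) + (9)] = 36/12 = 3
  <chi_rho, chi_2> = (1/12)[1*(11)*conj(1) + 1*(1)*conj(1) + 2*(4)*conj(1) + 2*(2)*conj(1) + 3*(1)*conj(-1) + 3*(3)*conj(-1)]
      = (1/12)[(11) + (1) + (8) + (4) + (-3) + (-9)] = 12/12 = 1
  <chi_rho, chi_3> = (1/12)[1*(11)*conj(1) + 1*(1)*conj(-1) + 2*(4)*conj(-1) + 2*(2)*conj(1) + 3*(1)*conj(1) + 3*(3)*conj(-1)]
      = (1/12)[(11) + (-1) + (-8) + (4) + (3) + (-9)] = 0/12 = 0
  <chi_rho, chi_4> = (1/12)[1*(11)*conj(1) + 1*(1)*conj(-1) + 2*(4)*conj(-1) + 2*(2)*conj(1) + 3*(1)*conj(-1) + 3*(3)*conj(1)]
      = (1/12)[(11) + (-1) + (-8) + (4) + (-3) + (9)] = 12/12 = 1
  <chi_rho, chi_5> = (1/12)[1*(11)*conj(2) + 1*(1)*conj(-2) + 2*(4)*conj(1) + 2*(2)*conj(-1) + 3*(1)*conj(0) + 3*(3)*conj(0)]
      = (1/12)[(22) + (-2) + (8) + (-4) + (0) + (0)] = 24/12 = 2
  <chi_rho, chi_6> = (1/12)[1*(11)*conj(2) + 1*(1)*conj(2) + 2*(4)*conj(-1) + 2*(2)*conj(-1) + 3*(1)*conj(0) + 3*(3)*conj(0)]
      = (1/12)[(22) + (2) + (-8) + (-4) + (0) + (0)] = 12/12 = 1
Dimension check: dim(rho) = sum (mult * dim) = 3*1 + 1*1 + 0*1 + 1*1 + 2*2 + 1*2 = 11 = chi_rho(e) = 11.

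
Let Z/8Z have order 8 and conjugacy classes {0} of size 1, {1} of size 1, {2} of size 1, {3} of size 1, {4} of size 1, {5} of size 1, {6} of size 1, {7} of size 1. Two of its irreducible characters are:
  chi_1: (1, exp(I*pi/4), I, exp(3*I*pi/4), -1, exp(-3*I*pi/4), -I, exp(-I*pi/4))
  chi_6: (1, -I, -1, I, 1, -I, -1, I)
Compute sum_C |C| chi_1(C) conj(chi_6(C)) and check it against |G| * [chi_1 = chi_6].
Sum = 0; so <chi_1, chi_6> = 0 (distinct irreducibles are orthogonal).

Justification: Compute term by term over conjugacy classes (|C| * chi_1(C) * conj(chi_6(C))):
  1*(1)*conj(1) + 1*(exp(I*pi/4))*conj(-I) + 1*(I)*conj(-1) + 1*(exp(3*I*pi/4))*conj(I) + 1*(-1)*conj(1) + 1*(exp(-3*I*pi/4))*conj(-I) + 1*(-I)*conj(-1) + 1*(exp(-I*pi/4))*conj(I)
  = (1) + (exp(3*I*pi/4)) + (-I) + (-exp(-3*I*pi/4)) + (-1) + (exp(-I*pi/4)) + (I) + (-exp(I*pi/4))
  = 0.
(Exp terms are combined using exp(i*s)*conj(exp(i*t)) = exp(i*(s-t)), and sums of them are collapsed using the identity that for every m > 1 the m distinct m-th roots of unity sum to 0, e.g. 1 + exp(2*I*pi/3) + exp(-2*I*pi/3) = 0.)
Dividing by |G| = 8 gives 0/8 = 0, matching the row-orthogonality relation <chi_1, chi_6> = [chi_1 = chi_6].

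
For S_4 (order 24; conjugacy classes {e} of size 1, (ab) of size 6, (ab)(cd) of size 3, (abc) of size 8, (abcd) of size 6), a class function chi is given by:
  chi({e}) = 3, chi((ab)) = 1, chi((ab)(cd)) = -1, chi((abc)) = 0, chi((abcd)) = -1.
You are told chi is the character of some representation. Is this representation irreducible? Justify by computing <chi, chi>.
Irreducible: <chi, chi> = 1.

Derivation: <chi, chi> = (1/|G|) sum_C |C| * |chi(C)|^2 = (1/24)[1*|3|^2 + 6*|1|^2 + 3*|-1|^2 + 8*|0|^2 + 6*|-1|^2]
  = (1/24)[(9) + (6) + (3) + (0) + (6)] = 24/24 = 1.
A character is irreducible iff <chi, chi> = 1, so this representation is irreducible.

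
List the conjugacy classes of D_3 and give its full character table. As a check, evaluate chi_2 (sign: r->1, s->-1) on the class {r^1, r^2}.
Conjugacy classes: {e} of size 1, {r^1, r^2} of size 2, {s, sr, ..., sr^2} of size 3.
Character table:
  irrep \ class              {e} (size 1)  {r^1, r^2} (size 2)  {s, sr, ..., sr^2} (size 3)
  chi_1 (triv)               1             1                    1                          
  chi_2 (sign: r->1, s->-1)  1             1                    -1                         
  chi_3 (2d, j=1)            2             -1                   0                          

Spot check: chi_2 (sign: r->1, s->-1) on {r^1, r^2} = 1.

Why: D_3 has order 2*3 = 6 with 3 conjugacy classes, hence 3 irreducibles. Sum of squared dims 1 + 1 + 4 = 6 = |G|. Linear characters come from the abelianisation; the 2-dimensional irreps have character r^k -> 2*cos(2*pi*j*k/3), reflections -> 0.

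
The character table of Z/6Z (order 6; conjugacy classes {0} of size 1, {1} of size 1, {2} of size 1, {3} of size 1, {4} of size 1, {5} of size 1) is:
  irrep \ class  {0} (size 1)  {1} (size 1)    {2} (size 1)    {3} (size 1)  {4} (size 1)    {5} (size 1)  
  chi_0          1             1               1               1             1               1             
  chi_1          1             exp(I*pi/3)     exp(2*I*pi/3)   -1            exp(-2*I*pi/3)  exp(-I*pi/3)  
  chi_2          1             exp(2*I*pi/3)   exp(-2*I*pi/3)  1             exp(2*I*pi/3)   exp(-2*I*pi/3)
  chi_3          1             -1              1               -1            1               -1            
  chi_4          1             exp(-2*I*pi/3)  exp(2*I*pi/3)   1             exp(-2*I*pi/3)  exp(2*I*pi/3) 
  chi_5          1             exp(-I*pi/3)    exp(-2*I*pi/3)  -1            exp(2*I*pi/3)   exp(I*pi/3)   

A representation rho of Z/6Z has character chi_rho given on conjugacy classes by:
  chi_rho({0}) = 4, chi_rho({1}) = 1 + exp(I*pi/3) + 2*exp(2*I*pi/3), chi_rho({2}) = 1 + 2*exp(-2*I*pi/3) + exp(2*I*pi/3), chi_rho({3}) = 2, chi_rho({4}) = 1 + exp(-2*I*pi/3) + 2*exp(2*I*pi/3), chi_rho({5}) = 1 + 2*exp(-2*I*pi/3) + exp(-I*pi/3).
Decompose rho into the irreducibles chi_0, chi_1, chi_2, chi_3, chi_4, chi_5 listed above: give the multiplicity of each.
Multiplicities: chi_0: 1, chi_1: 1, chi_2: 2, chi_3: 0, chi_4: 0, chi_5: 0.

Argument: Use <chi_rho, chi> = (1/|G|) sum_C |C| * chi_rho(C) * conj(chi(C)) with |G| = 6 for each irreducible chi in the table:
  <chi_rho, chi_0> = (1/6)[1*(4)*conj(1) + 1*(1 + exp(I*pi/3) + 2*exp(2*I*pi/3))*conj(1) + 1*(1 + 2*exp(-2*I*pi/3) + exp(2*I*pi/3))*conj(1) + 1*(2)*conj(1) + 1*(1 + exp(-2*I*pi/3) + 2*exp(2*I*pi/3))*conj(1) + 1*(1 + 2*exp(-2*I*pi/3) + exp(-I*pi/3))*conj(1)]
      = (1/6)[(4) + (1 + exp(I*pi/3) + 2*exp(2*I*pi/3)) + (1 + 2*exp(-2*I*pi/3) + exp(2*I*pi/3)) + (2) + (1 + exp(-2*I*pi/3) + 2*exp(2*I*pi/3)) + (1 + 2*exp(-2*I*pi/3) + exp(-I*pi/3))] = 6/6 = 1
  <chi_rho, chi_1> = (1/6)[1*(4)*conj(1) + 1*(1 + exp(I*pi/3) + 2*exp(2*I*pi/3))*conj(exp(I*pi/3)) + 1*(1 + 2*exp(-2*I*pi/3) + exp(2*I*pi/3))*conj(exp(2*I*pi/3)) + 1*(2)*conj(-1) + 1*(1 + exp(-2*I*pi/3) + 2*exp(2*I*pi/3))*conj(exp(-2*I*pi/3)) + 1*(1 + 2*exp(-2*I*pi/3) + exp(-I*pi/3))*conj(exp(-I*pi/3))]
      = (1/6)[(4) + (1 + exp(-I*pi/3) + 2*exp(I*pi/3)) + (1 + exp(-2*I*pi/3) + 2*exp(2*I*pi/3)) + (-2) + (1 + 2*exp(-2*I*pi/3) + exp(2*I*pi/3)) + (1 + 2*exp(-I*pi/3) + exp(I*pi/3))] = 6/6 = 1
  <chi_rho, chi_2> = (1/6)[1*(4)*conj(1) + 1*(1 + exp(I*pi/3) + 2*exp(2*I*pi/3))*conj(exp(2*I*pi/3)) + 1*(1 + 2*exp(-2*I*pi/3) + exp(2*I*pi/3))*conj(exp(-2*I*pi/3)) + 1*(2)*conj(1) + 1*(1 + exp(-2*I*pi/3) + 2*exp(2*I*pi/3))*conj(exp(2*I*pi/3)) + 1*(1 + 2*exp(-2*I*pi/3) + exp(-I*pi/3))*conj(exp(-2*I*pi/3))]
      = (1/6)[(4) + (2 + exp(-2*I*pi/3) + exp(-I*pi/3)) + (1) + (2) + (1) + (2 + exp(2*I*pi/3) + exp(I*pi/3))] = 12/6 = 2
  <chi_rho, chi_3> = (1/6)[1*(4)*conj(1) + 1*(1 + exp(I*pi/3) + 2*exp(2*I*pi/3))*conj(-1) + 1*(1 + 2*exp(-2*I*pi/3) + exp(2*I*pi/3))*conj(1) + 1*(2)*conj(-1) + 1*(1 + exp(-2*I*pi/3) + 2*exp(2*I*pi/3))*conj(1) + 1*(1 + 2*exp(-2*I*pi/3) + exp(-I*pi/3))*conj(-1)]
      = (1/6)[(4) + (-1 - 2*exp(2*I*pi/3) - exp(I*pi/3)) + (1 + 2*exp(-2*I*pi/3) + exp(2*I*pi/3)) + (-2) + (1 + exp(-2*I*pi/3) + 2*exp(2*I*pi/3)) + (-1 - exp(-I*pi/3) - 2*exp(-2*I*pi/3))] = 0/6 = 0
  <chi_rho, chi_4> = (1/6)[1*(4)*conj(1) + 1*(1 + exp(I*pi/3) + 2*exp(2*I*pi/3))*conj(exp(-2*I*pi/3)) + 1*(1 + 2*exp(-2*I*pi/3) + exp(2*I*pi/3))*conj(exp(2*I*pi/3)) + 1*(2)*conj(1) + 1*(1 + exp(-2*I*pi/3) + 2*exp(2*I*pi/3))*conj(exp(-2*I*pi/3)) + 1*(1 + 2*exp(-2*I*pi/3) + exp(-I*pi/3))*conj(exp(2*I*pi/3))]
      = (1/6)[(4) + (-1 + 2*exp(-2*I*pi/3) + exp(2*I*pi/3)) + (1 + exp(-2*I*pi/3) + 2*exp(2*I*pi/3)) + (2) + (1 + 2*exp(-2*I*pi/3) + exp(2*I*pi/3)) + (-1 + exp(-2*I*pi/3) + 2*exp(2*I*pi/3))] = 0/6 = 0
  <chi_rho, chi_5> = (1/6)[1*(4)*conj(1) + 1*(1 + exp(I*pi/3) + 2*exp(2*I*pi/3))*conj(exp(-I*pi/3)) + 1*(1 + 2*exp(-2*I*pi/3) + exp(2*I*pi/3))*conj(exp(-2*I*pi/3)) + 1*(2)*conj(-1) + 1*(1 + exp(-2*I*pi/3) + 2*exp(2*I*pi/3))*conj(exp(2*I*pi/3)) + 1*(1 + 2*exp(-2*I*pi/3) + exp(-I*pi/3))*conj(exp(I*pi/3))]
      = (1/6)[(4) + (-2 + exp(2*I*pi/3) + exp(I*pi/3)) + (1) + (-2) + (1) + (-2 + exp(-2*I*pi/3) + exp(-I*pi/3))] = 0/6 = 0
(Exp terms are combined using exp(i*s)*conj(exp(i*t)) = exp(i*(s-t)), and sums of them are collapsed using the identity that for every m > 1 the m distinct m-th roots of unity sum to 0, e.g. 1 + exp(2*I*pi/3) + exp(-2*I*pi/3) = 0.)
Dimension check: dim(rho) = sum (mult * dim) = 1*1 + 1*1 + 2*1 + 0*1 + 0*1 + 0*1 = 4 = chi_rho(e) = 4.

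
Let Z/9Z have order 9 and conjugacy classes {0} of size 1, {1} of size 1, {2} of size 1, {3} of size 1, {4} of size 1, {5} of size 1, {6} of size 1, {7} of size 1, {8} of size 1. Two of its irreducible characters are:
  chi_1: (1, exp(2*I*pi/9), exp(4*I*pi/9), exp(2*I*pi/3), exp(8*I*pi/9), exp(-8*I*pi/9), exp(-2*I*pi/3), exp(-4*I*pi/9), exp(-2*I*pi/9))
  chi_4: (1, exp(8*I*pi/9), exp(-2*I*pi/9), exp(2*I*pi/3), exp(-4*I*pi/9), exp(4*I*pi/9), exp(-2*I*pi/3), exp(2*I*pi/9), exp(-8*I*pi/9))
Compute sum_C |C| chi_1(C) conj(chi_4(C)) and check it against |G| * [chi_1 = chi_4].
Sum = 0; so <chi_1, chi_4> = 0 (distinct irreducibles are orthogonal).

Why: Compute term by term over conjugacy classes (|C| * chi_1(C) * conj(chi_4(C))):
  1*(1)*conj(1) + 1*(exp(2*I*pi/9))*conj(exp(8*I*pi/9)) + 1*(exp(4*I*pi/9))*conj(exp(-2*I*pi/9)) + 1*(exp(2*I*pi/3))*conj(exp(2*I*pi/3)) + 1*(exp(8*I*pi/9))*conj(exp(-4*I*pi/9)) + 1*(exp(-8*I*pi/9))*conj(exp(4*I*pi/9)) + 1*(exp(-2*I*pi/3))*conj(exp(-2*I*pi/3)) + 1*(exp(-4*I*pi/9))*conj(exp(2*I*pi/9)) + 1*(exp(-2*I*pi/9))*conj(exp(-8*I*pi/9))
  = (1) + (exp(-2*I*pi/3)) + (exp(2*I*pi/3)) + (1) + (exp(-2*I*pi/3)) + (exp(2*I*pi/3)) + (1) + (exp(-2*I*pi/3)) + (exp(2*I*pi/3))
  = 0.
(Exp terms are combined using exp(i*s)*conj(exp(i*t)) = exp(i*(s-t)), and sums of them are collapsed using the identity that for every m > 1 the m distinct m-th roots of unity sum to 0, e.g. 1 + exp(2*I*pi/3) + exp(-2*I*pi/3) = 0.)
Dividing by |G| = 9 gives 0/9 = 0, matching the row-orthogonality relation <chi_1, chi_4> = [chi_1 = chi_4].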